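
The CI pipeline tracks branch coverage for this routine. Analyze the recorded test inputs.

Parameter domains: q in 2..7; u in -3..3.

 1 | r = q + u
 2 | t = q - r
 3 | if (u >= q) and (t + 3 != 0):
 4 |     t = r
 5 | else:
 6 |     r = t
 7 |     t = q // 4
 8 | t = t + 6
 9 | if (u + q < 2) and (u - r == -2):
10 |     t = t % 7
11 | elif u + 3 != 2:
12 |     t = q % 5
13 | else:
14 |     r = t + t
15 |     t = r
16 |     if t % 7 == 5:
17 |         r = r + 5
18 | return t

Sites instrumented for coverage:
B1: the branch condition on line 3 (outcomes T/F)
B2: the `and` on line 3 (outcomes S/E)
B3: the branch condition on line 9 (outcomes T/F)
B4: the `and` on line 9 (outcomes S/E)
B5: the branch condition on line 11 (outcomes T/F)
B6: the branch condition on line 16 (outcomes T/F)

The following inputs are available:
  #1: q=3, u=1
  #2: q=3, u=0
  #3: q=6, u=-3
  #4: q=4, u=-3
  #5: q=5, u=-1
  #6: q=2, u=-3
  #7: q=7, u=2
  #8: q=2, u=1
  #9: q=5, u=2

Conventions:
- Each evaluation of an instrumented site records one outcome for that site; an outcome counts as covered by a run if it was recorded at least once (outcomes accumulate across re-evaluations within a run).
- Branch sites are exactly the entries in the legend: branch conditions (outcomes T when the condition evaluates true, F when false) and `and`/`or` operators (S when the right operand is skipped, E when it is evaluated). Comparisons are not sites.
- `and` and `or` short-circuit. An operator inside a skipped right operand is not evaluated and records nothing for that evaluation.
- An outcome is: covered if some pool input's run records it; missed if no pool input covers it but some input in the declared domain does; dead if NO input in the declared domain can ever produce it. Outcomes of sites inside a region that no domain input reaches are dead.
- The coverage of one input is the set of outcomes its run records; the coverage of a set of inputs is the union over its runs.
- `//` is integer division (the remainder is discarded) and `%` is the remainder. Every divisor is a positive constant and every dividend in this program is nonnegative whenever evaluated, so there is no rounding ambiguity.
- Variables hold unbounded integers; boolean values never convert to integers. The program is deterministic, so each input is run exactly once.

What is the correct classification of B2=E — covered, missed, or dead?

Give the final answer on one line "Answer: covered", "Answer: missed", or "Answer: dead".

no pool input records B2=E
but domain input (q=2, u=2) does record it -> reachable, so missed

Answer: missed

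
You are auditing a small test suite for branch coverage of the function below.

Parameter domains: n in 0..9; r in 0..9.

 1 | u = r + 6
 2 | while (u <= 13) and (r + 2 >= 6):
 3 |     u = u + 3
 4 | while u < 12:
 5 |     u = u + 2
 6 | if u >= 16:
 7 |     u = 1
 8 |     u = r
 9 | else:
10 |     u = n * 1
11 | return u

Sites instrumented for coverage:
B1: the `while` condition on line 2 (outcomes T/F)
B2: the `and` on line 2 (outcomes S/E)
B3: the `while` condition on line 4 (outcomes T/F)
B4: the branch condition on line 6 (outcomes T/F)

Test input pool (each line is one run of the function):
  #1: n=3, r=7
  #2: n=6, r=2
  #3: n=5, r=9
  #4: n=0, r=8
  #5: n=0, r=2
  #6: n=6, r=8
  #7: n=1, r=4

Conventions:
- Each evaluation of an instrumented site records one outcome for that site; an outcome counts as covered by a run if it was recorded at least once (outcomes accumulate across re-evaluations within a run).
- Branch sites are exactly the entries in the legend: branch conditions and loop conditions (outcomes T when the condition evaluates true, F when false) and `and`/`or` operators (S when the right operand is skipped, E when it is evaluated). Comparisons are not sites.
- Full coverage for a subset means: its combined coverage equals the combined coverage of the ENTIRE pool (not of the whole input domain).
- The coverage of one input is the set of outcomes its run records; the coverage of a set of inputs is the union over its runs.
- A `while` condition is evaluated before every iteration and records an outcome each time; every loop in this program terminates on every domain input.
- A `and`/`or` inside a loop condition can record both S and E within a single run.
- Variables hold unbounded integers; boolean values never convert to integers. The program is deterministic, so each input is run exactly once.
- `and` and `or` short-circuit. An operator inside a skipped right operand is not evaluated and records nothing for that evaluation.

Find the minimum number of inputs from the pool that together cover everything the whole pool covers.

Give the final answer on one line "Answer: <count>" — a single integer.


input #1 (n=3, r=7): events B2->E, B1->T, B2->S, B1->F, B3->F, B4->T; covers B1=T, B1=F, B2=S, B2=E, B3=F, B4=T
input #2 (n=6, r=2): events B2->E, B1->F, B3->T, B3->T, B3->F, B4->F; covers B1=F, B2=E, B3=T, B3=F, B4=F
input #3 (n=5, r=9): events B2->S, B1->F, B3->F, B4->F; covers B1=F, B2=S, B3=F, B4=F
input #4 (n=0, r=8): events B2->S, B1->F, B3->F, B4->F; covers B1=F, B2=S, B3=F, B4=F
input #5 (n=0, r=2): events B2->E, B1->F, B3->T, B3->T, B3->F, B4->F; covers B1=F, B2=E, B3=T, B3=F, B4=F
input #6 (n=6, r=8): events B2->S, B1->F, B3->F, B4->F; covers B1=F, B2=S, B3=F, B4=F
input #7 (n=1, r=4): events B2->E, B1->T, B2->E, B1->T, B2->S, B1->F, B3->F, B4->T; covers B1=T, B1=F, B2=S, B2=E, B3=F, B4=T
together the pool reaches 8 outcomes: B1=T, B1=F, B2=S, B2=E, B3=T, B3=F, B4=T, B4=F
checked all size-1 subsets: none covers 8 outcomes (max 6/8)
inputs {1, 2} (size 2) cover everything; no size-2 subset with a lexicographically smaller index list covers all 8
Answer: 2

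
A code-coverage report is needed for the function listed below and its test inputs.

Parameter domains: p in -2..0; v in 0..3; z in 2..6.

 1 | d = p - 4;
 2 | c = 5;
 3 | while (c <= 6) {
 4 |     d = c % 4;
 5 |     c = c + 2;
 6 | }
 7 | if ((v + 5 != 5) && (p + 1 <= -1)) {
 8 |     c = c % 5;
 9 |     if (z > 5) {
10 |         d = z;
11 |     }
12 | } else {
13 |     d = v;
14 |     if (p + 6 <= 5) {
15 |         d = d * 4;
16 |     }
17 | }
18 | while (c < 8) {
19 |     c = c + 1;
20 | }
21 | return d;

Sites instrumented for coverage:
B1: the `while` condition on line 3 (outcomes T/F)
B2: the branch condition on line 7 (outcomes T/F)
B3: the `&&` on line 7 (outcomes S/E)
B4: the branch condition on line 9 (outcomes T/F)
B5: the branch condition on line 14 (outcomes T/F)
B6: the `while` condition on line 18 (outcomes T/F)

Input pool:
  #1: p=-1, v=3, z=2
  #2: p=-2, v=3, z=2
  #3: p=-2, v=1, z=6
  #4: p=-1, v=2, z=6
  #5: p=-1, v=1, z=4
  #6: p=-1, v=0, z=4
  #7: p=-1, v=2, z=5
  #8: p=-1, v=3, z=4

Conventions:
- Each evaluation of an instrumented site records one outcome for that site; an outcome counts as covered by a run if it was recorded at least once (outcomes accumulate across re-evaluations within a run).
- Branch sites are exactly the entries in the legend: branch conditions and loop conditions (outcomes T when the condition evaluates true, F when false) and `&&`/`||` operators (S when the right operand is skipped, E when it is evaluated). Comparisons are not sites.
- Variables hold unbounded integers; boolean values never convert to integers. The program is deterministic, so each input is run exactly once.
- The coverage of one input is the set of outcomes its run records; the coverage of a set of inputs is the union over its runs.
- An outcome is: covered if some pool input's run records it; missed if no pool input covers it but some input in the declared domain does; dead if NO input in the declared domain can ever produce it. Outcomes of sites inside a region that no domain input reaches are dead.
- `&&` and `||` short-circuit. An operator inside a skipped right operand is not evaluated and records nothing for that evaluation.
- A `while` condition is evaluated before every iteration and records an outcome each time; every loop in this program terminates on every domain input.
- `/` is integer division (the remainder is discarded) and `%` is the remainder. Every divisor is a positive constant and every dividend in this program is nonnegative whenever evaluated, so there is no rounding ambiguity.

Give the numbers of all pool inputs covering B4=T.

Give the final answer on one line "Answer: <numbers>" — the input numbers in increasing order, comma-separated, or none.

input #1 (p=-1, v=3, z=2): does not record B4=T
input #2 (p=-2, v=3, z=2): does not record B4=T
input #3 (p=-2, v=1, z=6): records B4=T
input #4 (p=-1, v=2, z=6): does not record B4=T
input #5 (p=-1, v=1, z=4): does not record B4=T
input #6 (p=-1, v=0, z=4): does not record B4=T
input #7 (p=-1, v=2, z=5): does not record B4=T
input #8 (p=-1, v=3, z=4): does not record B4=T

Answer: 3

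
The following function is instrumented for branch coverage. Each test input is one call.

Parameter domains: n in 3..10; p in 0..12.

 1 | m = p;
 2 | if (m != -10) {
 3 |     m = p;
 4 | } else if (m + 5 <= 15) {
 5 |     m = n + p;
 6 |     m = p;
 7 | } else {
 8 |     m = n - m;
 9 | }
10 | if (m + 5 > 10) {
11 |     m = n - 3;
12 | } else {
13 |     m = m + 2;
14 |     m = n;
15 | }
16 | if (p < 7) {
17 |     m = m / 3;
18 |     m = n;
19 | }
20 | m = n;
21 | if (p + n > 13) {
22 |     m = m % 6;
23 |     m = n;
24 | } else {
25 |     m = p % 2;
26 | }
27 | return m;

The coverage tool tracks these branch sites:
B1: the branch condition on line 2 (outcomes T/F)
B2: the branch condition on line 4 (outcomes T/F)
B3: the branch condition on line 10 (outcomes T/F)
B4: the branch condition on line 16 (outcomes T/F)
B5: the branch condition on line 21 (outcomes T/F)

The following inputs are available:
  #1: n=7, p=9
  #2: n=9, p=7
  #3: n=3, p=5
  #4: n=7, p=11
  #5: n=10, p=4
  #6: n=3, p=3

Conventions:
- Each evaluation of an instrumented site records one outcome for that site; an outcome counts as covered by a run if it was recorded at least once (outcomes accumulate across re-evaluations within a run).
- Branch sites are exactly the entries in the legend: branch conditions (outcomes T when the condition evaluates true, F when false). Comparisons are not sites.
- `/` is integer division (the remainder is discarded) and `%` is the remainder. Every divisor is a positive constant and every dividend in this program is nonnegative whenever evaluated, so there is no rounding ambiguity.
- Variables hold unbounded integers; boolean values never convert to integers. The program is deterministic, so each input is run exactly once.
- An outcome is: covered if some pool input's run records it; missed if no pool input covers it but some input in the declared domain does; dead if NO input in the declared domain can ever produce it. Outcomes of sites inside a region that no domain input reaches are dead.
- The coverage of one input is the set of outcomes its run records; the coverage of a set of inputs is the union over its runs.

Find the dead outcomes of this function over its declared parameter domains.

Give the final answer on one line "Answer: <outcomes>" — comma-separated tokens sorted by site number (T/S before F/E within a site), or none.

checking every outcome against all 104 domain inputs:
  B1=F: no domain input ever produces it -> dead
  B2=T: no domain input ever produces it -> dead
  B2=F: no domain input ever produces it -> dead
  reachable outcomes have witnesses, e.g. B1=T (e.g. n=3, p=0), B3=T (e.g. n=3, p=6), B3=F (e.g. n=3, p=0), B4=T (e.g. n=3, p=0)

Answer: B1=F, B2=T, B2=F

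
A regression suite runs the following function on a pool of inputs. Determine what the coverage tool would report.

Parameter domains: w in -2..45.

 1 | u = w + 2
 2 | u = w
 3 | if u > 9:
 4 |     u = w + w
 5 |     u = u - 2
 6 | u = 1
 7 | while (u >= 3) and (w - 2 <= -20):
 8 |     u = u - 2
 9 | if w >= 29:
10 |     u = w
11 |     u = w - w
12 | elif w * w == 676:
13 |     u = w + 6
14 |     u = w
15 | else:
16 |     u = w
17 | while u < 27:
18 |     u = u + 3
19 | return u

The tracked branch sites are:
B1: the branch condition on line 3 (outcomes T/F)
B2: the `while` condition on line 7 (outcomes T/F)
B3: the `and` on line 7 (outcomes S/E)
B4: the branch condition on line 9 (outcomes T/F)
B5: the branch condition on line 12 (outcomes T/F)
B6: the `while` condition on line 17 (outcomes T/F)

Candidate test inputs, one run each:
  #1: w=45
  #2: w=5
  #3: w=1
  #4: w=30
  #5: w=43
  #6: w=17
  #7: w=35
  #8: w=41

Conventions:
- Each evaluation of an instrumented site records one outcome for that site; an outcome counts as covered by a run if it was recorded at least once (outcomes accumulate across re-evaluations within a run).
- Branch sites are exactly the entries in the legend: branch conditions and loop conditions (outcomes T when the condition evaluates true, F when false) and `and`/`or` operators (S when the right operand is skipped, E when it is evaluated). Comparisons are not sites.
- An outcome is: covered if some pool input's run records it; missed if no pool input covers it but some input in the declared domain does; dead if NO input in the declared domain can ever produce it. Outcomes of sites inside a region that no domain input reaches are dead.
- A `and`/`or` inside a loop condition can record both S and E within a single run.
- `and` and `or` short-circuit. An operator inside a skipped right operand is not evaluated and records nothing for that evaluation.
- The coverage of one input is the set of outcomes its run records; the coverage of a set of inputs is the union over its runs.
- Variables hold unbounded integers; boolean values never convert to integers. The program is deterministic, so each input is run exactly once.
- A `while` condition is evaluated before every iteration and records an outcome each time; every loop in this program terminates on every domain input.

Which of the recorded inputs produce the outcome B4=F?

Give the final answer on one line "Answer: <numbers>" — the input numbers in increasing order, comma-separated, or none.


input #1 (w=45): does not record B4=F
input #2 (w=5): records B4=F
input #3 (w=1): records B4=F
input #4 (w=30): does not record B4=F
input #5 (w=43): does not record B4=F
input #6 (w=17): records B4=F
input #7 (w=35): does not record B4=F
input #8 (w=41): does not record B4=F
Answer: 2, 3, 6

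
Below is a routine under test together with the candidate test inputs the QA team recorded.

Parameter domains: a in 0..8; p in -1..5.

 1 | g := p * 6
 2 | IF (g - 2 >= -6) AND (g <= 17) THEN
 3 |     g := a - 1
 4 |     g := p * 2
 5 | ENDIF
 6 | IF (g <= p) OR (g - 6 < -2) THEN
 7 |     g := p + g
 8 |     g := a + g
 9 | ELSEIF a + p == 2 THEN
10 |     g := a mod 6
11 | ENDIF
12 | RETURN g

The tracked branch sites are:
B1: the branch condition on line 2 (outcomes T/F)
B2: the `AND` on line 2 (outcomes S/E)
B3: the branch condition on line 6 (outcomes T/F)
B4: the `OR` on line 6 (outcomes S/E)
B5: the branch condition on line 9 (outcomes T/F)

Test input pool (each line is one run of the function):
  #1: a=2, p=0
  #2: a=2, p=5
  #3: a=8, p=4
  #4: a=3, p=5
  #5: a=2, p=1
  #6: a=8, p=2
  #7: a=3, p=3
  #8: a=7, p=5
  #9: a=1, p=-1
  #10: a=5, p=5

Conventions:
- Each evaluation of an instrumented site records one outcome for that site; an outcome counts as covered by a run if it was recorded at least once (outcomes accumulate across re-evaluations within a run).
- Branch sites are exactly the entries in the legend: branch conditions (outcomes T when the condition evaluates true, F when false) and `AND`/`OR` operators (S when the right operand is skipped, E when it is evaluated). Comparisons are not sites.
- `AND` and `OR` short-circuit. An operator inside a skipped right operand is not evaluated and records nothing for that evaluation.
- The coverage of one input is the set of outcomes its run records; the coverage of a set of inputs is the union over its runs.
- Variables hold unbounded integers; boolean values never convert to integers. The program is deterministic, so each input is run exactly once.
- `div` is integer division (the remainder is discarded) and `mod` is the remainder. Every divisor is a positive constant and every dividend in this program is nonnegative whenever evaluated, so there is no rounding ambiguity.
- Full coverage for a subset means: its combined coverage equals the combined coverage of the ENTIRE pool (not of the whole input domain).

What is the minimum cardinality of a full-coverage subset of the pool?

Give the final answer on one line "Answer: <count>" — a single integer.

input #1 (a=2, p=0): events B2->E, B1->T, B4->S, B3->T; covers B1=T, B2=E, B3=T, B4=S
input #2 (a=2, p=5): events B2->E, B1->F, B4->E, B3->F, B5->F; covers B1=F, B2=E, B3=F, B4=E, B5=F
input #3 (a=8, p=4): events B2->E, B1->F, B4->E, B3->F, B5->F; covers B1=F, B2=E, B3=F, B4=E, B5=F
input #4 (a=3, p=5): events B2->E, B1->F, B4->E, B3->F, B5->F; covers B1=F, B2=E, B3=F, B4=E, B5=F
input #5 (a=2, p=1): events B2->E, B1->T, B4->E, B3->T; covers B1=T, B2=E, B3=T, B4=E
input #6 (a=8, p=2): events B2->E, B1->T, B4->E, B3->F, B5->F; covers B1=T, B2=E, B3=F, B4=E, B5=F
input #7 (a=3, p=3): events B2->E, B1->F, B4->E, B3->F, B5->F; covers B1=F, B2=E, B3=F, B4=E, B5=F
input #8 (a=7, p=5): events B2->E, B1->F, B4->E, B3->F, B5->F; covers B1=F, B2=E, B3=F, B4=E, B5=F
input #9 (a=1, p=-1): events B2->S, B1->F, B4->S, B3->T; covers B1=F, B2=S, B3=T, B4=S
input #10 (a=5, p=5): events B2->E, B1->F, B4->E, B3->F, B5->F; covers B1=F, B2=E, B3=F, B4=E, B5=F
pool-wide coverage (9 outcomes): B1=T, B1=F, B2=S, B2=E, B3=T, B3=F, B4=S, B4=E, B5=F
checked all size-1 subsets: none covers 9 outcomes (max 5/9)
size 2: inputs {6, 9} cover all 9 outcomes, and no lexicographically smaller subset of this size does

Answer: 2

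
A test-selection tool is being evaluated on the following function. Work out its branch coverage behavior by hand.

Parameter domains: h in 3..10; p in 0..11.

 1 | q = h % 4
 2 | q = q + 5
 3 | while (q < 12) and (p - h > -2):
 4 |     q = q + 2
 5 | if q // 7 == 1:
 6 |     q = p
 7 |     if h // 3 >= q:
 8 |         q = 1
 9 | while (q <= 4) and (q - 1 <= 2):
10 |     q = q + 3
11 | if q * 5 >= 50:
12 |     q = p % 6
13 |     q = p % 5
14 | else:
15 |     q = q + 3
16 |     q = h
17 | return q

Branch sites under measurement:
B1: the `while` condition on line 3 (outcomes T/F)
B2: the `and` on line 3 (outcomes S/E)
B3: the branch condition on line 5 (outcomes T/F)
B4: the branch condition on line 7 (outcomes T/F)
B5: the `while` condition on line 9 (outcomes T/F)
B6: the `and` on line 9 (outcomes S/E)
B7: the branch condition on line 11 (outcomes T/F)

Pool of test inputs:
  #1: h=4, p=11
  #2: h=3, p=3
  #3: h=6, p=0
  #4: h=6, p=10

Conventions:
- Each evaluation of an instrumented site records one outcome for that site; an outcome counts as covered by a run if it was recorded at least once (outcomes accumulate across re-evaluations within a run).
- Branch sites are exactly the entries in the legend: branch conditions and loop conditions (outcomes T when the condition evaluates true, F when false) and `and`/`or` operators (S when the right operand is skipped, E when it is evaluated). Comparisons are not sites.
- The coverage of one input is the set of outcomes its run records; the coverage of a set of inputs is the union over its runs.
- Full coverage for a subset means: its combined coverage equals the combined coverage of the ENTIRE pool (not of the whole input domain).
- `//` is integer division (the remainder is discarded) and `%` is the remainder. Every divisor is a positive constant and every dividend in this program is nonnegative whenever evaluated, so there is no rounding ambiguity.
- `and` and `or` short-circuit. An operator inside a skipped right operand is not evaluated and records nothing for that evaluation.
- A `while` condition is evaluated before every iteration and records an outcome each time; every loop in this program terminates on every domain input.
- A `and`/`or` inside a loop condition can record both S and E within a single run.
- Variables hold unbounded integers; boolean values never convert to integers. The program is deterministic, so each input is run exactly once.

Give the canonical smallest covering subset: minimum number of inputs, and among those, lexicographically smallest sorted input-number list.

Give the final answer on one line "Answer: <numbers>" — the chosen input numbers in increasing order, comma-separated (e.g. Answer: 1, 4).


input #1, h=4, p=11: outcomes B1=T, B1=F, B2=S, B2=E, B3=T, B4=F, B5=F, B6=S, B7=T
input #2, h=3, p=3: outcomes B1=T, B1=F, B2=S, B2=E, B3=T, B4=F, B5=T, B5=F, B6=S, B6=E, B7=F
input #3, h=6, p=0: outcomes B1=F, B2=E, B3=T, B4=T, B5=T, B5=F, B6=E, B7=F
input #4, h=6, p=10: outcomes B1=T, B1=F, B2=S, B2=E, B3=T, B4=F, B5=F, B6=S, B7=T
pool-wide coverage (13 outcomes): B1=T, B1=F, B2=S, B2=E, B3=T, B4=T, B4=F, B5=T, B5=F, B6=S, B6=E, B7=T, B7=F
no size-1 subset reaches all 13 outcomes (best union: 11/13)
at size 2, {1, 3} reaches all 13 outcomes; every lexicographically earlier size-2 subset fails
Answer: 1, 3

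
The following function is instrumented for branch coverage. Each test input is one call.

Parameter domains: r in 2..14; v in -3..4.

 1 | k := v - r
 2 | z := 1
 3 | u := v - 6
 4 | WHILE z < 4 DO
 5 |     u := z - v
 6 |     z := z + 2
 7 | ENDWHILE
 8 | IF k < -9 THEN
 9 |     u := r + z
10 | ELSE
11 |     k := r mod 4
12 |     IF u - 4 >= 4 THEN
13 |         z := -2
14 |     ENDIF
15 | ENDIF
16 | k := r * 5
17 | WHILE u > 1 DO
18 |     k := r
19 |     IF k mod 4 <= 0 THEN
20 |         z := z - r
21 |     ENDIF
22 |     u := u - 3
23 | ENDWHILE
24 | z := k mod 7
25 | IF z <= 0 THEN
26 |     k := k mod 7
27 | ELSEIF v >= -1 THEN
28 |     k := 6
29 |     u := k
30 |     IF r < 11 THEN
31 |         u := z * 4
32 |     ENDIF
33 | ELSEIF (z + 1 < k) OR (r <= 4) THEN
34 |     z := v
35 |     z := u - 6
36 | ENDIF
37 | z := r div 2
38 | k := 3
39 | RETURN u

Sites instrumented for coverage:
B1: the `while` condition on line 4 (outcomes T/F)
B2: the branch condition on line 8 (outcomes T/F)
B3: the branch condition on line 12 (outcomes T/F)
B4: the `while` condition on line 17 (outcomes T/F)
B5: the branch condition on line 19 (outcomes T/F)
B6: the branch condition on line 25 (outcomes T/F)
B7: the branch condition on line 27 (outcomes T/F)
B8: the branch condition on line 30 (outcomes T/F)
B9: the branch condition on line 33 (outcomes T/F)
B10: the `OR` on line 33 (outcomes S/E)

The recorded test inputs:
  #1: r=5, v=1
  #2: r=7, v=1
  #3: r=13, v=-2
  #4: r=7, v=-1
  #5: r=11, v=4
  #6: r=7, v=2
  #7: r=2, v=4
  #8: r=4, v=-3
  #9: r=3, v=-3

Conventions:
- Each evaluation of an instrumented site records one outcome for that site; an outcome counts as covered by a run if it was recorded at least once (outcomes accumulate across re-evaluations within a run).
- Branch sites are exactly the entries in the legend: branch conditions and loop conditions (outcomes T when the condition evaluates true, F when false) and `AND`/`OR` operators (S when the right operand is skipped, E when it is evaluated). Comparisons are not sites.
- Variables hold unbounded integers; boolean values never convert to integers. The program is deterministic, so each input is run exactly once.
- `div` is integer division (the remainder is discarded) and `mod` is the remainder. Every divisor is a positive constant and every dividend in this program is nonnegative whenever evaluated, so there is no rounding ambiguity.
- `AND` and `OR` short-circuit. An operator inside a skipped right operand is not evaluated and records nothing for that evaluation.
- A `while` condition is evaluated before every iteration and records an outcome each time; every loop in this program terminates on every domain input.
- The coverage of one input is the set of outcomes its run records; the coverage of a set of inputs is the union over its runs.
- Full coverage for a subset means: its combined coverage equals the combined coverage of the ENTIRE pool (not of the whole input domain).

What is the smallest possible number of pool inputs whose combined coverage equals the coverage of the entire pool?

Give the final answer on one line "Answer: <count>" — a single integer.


run #1 (r=5, v=1) records B1=T, B1=F, B2=F, B3=F, B4=T, B4=F, B5=F, B6=F, B7=T, B8=T
run #2 (r=7, v=1) records B1=T, B1=F, B2=F, B3=F, B4=T, B4=F, B5=F, B6=T
run #3 (r=13, v=-2) records B1=T, B1=F, B2=T, B4=T, B4=F, B5=F, B6=F, B7=F, B9=T, B10=S
run #4 (r=7, v=-1) records B1=T, B1=F, B2=F, B3=F, B4=T, B4=F, B5=F, B6=T
run #5 (r=11, v=4) records B1=T, B1=F, B2=F, B3=F, B4=F, B6=F, B7=T, B8=F
run #6 (r=7, v=2) records B1=T, B1=F, B2=F, B3=F, B4=F, B6=T
run #7 (r=2, v=4) records B1=T, B1=F, B2=F, B3=F, B4=F, B6=F, B7=T, B8=T
run #8 (r=4, v=-3) records B1=T, B1=F, B2=F, B3=F, B4=T, B4=F, B5=T, B6=F, B7=F, B9=T, B10=E
run #9 (r=3, v=-3) records B1=T, B1=F, B2=F, B3=F, B4=T, B4=F, B5=F, B6=F, B7=F, B9=T, B10=E
the full pool covers 18 outcomes: B1=T, B1=F, B2=T, B2=F, B3=F, B4=T, B4=F, B5=T, B5=F, B6=T, B6=F, B7=T, B7=F, B8=T, B8=F, B9=T, B10=S, B10=E
checked all size-1 subsets: none covers 18 outcomes (max 11/18)
checked all size-2 subsets: none covers 18 outcomes (max 14/18)
checked all size-3 subsets: none covers 18 outcomes (max 16/18)
checked all size-4 subsets: none covers 18 outcomes (max 17/18)
the canonical winner is {1, 2, 3, 5, 8}: size 5, full 18-outcome coverage, earliest index list among size-5 covers
Answer: 5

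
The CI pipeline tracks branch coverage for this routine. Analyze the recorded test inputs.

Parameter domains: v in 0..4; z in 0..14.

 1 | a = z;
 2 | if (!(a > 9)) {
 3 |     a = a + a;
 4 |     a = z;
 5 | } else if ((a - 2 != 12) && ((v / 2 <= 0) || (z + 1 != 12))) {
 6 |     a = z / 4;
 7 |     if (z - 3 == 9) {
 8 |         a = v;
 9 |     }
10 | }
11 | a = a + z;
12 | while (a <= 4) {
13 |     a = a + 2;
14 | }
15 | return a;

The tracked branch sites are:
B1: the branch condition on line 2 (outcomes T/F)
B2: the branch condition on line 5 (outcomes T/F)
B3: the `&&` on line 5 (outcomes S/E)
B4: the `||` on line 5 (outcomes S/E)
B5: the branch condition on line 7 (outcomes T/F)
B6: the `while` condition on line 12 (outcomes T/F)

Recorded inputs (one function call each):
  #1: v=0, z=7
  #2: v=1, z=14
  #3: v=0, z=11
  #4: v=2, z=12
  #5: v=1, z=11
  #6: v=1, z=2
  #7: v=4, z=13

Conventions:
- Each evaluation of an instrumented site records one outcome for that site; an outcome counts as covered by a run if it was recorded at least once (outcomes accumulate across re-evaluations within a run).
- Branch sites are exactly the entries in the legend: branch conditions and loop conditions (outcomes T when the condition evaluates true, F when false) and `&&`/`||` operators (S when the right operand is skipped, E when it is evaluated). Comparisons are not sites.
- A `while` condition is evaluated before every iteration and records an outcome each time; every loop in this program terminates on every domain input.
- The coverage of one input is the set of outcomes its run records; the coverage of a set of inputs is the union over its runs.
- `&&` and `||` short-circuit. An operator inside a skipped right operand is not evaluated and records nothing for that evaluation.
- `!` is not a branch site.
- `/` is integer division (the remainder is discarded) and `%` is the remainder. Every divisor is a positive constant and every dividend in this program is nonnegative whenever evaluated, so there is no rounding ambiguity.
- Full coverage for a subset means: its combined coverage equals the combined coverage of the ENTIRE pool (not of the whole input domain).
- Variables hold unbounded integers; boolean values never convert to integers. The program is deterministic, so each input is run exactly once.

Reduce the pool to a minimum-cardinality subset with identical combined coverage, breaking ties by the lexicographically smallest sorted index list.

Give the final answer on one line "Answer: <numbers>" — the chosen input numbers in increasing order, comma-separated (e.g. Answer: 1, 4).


test 1 (v=0, z=7) fires B1->T, B6->F; hits B1=T, B6=F
test 2 (v=1, z=14) fires B1->F, B3->S, B2->F, B6->F; hits B1=F, B2=F, B3=S, B6=F
test 3 (v=0, z=11) fires B1->F, B3->E, B4->S, B2->T, B5->F, B6->F; hits B1=F, B2=T, B3=E, B4=S, B5=F, B6=F
test 4 (v=2, z=12) fires B1->F, B3->E, B4->E, B2->T, B5->T, B6->F; hits B1=F, B2=T, B3=E, B4=E, B5=T, B6=F
test 5 (v=1, z=11) fires B1->F, B3->E, B4->S, B2->T, B5->F, B6->F; hits B1=F, B2=T, B3=E, B4=S, B5=F, B6=F
test 6 (v=1, z=2) fires B1->T, B6->T, B6->F; hits B1=T, B6=T, B6=F
test 7 (v=4, z=13) fires B1->F, B3->E, B4->E, B2->T, B5->F, B6->F; hits B1=F, B2=T, B3=E, B4=E, B5=F, B6=F
union over all inputs: B1=T, B1=F, B2=T, B2=F, B3=S, B3=E, B4=S, B4=E, B5=T, B5=F, B6=T, B6=F (12 outcomes)
no size-1 subset reaches all 12 outcomes (best union: 6/12)
no size-2 subset reaches all 12 outcomes (best union: 8/12)
no size-3 subset reaches all 12 outcomes (best union: 10/12)
at size 4, {2, 3, 4, 6} reaches all 12 outcomes; every lexicographically earlier size-4 subset fails
Answer: 2, 3, 4, 6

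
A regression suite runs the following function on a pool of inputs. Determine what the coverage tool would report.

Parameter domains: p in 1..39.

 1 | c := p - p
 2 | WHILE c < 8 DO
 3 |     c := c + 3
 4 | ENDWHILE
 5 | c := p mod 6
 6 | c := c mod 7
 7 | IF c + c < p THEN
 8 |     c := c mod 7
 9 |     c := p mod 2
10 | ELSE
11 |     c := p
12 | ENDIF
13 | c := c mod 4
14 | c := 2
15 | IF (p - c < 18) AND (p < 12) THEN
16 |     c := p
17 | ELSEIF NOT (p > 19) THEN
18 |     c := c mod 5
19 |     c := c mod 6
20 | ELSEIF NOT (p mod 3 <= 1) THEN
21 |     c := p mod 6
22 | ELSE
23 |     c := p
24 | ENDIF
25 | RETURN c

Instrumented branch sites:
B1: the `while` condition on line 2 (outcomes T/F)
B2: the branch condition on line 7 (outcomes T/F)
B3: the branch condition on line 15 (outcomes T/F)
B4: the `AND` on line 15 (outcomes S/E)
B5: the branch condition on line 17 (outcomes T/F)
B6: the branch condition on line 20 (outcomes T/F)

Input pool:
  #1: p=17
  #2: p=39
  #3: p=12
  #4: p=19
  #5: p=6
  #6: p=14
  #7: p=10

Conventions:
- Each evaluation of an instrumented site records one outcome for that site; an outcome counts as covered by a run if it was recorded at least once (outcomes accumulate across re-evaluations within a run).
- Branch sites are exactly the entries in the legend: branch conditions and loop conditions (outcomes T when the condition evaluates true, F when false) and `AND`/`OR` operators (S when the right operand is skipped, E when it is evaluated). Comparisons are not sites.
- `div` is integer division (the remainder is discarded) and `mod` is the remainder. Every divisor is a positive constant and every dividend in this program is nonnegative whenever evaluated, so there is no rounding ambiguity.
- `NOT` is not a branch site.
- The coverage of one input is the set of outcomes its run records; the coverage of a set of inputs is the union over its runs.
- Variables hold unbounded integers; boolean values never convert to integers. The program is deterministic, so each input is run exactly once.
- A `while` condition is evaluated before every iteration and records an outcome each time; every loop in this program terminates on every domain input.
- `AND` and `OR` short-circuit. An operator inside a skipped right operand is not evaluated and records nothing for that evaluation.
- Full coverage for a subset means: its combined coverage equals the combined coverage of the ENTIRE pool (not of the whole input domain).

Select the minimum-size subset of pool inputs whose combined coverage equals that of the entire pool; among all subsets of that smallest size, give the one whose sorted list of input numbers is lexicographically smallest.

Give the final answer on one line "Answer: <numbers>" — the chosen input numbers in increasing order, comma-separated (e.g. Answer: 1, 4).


#1 (p=17) -> B1->T, B1->T, B1->T, B1->F, B2->T, B4->E, B3->F, B5->T; covered: B1=T, B1=F, B2=T, B3=F, B4=E, B5=T
#2 (p=39) -> B1->T, B1->T, B1->T, B1->F, B2->T, B4->S, B3->F, B5->F, B6->F; covered: B1=T, B1=F, B2=T, B3=F, B4=S, B5=F, B6=F
#3 (p=12) -> B1->T, B1->T, B1->T, B1->F, B2->T, B4->E, B3->F, B5->T; covered: B1=T, B1=F, B2=T, B3=F, B4=E, B5=T
#4 (p=19) -> B1->T, B1->T, B1->T, B1->F, B2->T, B4->E, B3->F, B5->T; covered: B1=T, B1=F, B2=T, B3=F, B4=E, B5=T
#5 (p=6) -> B1->T, B1->T, B1->T, B1->F, B2->T, B4->E, B3->T; covered: B1=T, B1=F, B2=T, B3=T, B4=E
#6 (p=14) -> B1->T, B1->T, B1->T, B1->F, B2->T, B4->E, B3->F, B5->T; covered: B1=T, B1=F, B2=T, B3=F, B4=E, B5=T
#7 (p=10) -> B1->T, B1->T, B1->T, B1->F, B2->T, B4->E, B3->T; covered: B1=T, B1=F, B2=T, B3=T, B4=E
union over all inputs: B1=T, B1=F, B2=T, B3=T, B3=F, B4=S, B4=E, B5=T, B5=F, B6=F (10 outcomes)
every size-1 subset falls short of the 10 outcomes (best: 7/10)
every size-2 subset falls short of the 10 outcomes (best: 9/10)
inputs {1, 2, 5} (size 3) cover everything; no size-3 subset with a lexicographically smaller index list covers all 10
Answer: 1, 2, 5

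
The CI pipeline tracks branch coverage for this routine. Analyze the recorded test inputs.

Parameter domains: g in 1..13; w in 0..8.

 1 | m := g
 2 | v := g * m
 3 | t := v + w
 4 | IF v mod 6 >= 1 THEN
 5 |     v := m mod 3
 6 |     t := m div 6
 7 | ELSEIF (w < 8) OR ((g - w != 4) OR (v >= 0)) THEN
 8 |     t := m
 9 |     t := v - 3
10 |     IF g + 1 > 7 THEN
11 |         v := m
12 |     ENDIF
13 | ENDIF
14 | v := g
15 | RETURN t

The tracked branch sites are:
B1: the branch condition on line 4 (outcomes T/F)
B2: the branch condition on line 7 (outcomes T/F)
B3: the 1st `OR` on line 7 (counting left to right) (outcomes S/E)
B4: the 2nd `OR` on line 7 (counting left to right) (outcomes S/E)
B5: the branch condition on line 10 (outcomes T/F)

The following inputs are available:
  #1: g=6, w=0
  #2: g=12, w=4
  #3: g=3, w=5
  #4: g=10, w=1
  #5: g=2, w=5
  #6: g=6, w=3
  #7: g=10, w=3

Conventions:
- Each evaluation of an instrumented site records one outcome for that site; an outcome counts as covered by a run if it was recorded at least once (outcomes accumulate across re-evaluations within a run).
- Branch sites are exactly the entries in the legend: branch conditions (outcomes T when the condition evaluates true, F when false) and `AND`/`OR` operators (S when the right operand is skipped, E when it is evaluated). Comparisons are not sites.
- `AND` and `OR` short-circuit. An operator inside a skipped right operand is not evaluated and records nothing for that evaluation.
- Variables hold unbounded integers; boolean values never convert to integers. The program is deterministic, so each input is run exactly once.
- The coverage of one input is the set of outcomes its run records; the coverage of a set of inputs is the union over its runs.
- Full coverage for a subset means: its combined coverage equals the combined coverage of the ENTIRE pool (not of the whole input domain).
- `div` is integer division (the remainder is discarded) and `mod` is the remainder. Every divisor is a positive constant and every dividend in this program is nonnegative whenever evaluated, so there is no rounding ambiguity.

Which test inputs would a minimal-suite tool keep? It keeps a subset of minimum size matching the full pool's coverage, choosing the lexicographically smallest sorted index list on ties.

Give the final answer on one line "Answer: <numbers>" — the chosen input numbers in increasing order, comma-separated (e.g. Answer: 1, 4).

test 1 (g=6, w=0) fires B1->F, B3->S, B2->T, B5->F; hits B1=F, B2=T, B3=S, B5=F
test 2 (g=12, w=4) fires B1->F, B3->S, B2->T, B5->T; hits B1=F, B2=T, B3=S, B5=T
test 3 (g=3, w=5) fires B1->T; hits B1=T
test 4 (g=10, w=1) fires B1->T; hits B1=T
test 5 (g=2, w=5) fires B1->T; hits B1=T
test 6 (g=6, w=3) fires B1->F, B3->S, B2->T, B5->F; hits B1=F, B2=T, B3=S, B5=F
test 7 (g=10, w=3) fires B1->T; hits B1=T
union over all inputs: B1=T, B1=F, B2=T, B3=S, B5=T, B5=F (6 outcomes)
no size-1 subset reaches all 6 outcomes (best union: 4/6)
no size-2 subset reaches all 6 outcomes (best union: 5/6)
at size 3, {1, 2, 3} reaches all 6 outcomes; every lexicographically earlier size-3 subset fails

Answer: 1, 2, 3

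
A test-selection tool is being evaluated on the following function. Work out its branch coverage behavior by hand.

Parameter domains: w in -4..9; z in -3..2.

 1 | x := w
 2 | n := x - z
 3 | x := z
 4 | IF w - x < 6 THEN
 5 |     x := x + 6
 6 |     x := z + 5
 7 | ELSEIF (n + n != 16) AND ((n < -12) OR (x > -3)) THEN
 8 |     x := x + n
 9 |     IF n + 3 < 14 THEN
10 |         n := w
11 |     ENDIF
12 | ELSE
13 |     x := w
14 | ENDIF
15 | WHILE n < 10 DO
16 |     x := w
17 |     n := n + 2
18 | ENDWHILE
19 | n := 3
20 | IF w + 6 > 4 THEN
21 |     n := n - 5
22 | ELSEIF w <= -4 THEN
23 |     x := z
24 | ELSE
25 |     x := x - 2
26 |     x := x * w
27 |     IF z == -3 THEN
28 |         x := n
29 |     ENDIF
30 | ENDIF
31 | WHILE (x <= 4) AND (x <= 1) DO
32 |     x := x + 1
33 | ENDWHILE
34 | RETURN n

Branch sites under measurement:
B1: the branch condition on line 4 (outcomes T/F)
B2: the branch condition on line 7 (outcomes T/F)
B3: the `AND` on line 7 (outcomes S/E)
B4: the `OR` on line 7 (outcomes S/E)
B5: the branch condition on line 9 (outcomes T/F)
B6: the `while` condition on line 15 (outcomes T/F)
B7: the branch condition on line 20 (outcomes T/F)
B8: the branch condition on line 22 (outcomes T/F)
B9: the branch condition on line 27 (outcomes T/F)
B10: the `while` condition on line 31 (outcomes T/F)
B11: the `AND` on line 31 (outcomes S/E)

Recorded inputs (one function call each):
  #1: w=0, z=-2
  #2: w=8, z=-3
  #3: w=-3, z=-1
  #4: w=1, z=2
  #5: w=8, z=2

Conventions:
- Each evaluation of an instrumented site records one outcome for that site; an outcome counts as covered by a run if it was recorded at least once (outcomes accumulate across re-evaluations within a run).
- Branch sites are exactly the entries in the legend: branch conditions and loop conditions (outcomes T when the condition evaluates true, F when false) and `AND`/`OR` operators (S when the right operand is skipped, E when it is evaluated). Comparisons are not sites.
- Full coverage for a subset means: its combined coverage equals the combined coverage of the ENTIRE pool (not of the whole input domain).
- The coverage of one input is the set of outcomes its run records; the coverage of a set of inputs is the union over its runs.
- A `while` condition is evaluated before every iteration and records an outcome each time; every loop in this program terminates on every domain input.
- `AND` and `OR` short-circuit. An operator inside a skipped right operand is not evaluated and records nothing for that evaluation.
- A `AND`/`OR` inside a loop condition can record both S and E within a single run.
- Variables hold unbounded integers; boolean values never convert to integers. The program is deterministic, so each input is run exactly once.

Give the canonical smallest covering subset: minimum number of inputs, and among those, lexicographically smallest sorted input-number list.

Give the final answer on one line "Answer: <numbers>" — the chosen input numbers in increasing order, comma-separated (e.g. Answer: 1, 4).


#1 (w=0, z=-2) -> covered: B1=T, B6=T, B6=F, B7=T, B10=T, B10=F, B11=E
#2 (w=8, z=-3) -> covered: B1=F, B2=F, B3=E, B4=E, B6=F, B7=T, B10=F, B11=S
#3 (w=-3, z=-1) -> covered: B1=T, B6=T, B6=F, B7=F, B8=F, B9=F, B10=F, B11=S
#4 (w=1, z=2) -> covered: B1=T, B6=T, B6=F, B7=T, B10=T, B10=F, B11=E
#5 (w=8, z=2) -> covered: B1=F, B2=T, B3=E, B4=E, B5=T, B6=T, B6=F, B7=T, B10=F, B11=S
the full pool covers 17 outcomes: B1=T, B1=F, B2=T, B2=F, B3=E, B4=E, B5=T, B6=T, B6=F, B7=T, B7=F, B8=F, B9=F, B10=T, B10=F, B11=S, B11=E
no size-1 subset reaches all 17 outcomes (best union: 10/17)
no size-2 subset reaches all 17 outcomes (best union: 14/17)
no size-3 subset reaches all 17 outcomes (best union: 16/17)
at size 4, {1, 2, 3, 5} reaches all 17 outcomes; every lexicographically earlier size-4 subset fails
Answer: 1, 2, 3, 5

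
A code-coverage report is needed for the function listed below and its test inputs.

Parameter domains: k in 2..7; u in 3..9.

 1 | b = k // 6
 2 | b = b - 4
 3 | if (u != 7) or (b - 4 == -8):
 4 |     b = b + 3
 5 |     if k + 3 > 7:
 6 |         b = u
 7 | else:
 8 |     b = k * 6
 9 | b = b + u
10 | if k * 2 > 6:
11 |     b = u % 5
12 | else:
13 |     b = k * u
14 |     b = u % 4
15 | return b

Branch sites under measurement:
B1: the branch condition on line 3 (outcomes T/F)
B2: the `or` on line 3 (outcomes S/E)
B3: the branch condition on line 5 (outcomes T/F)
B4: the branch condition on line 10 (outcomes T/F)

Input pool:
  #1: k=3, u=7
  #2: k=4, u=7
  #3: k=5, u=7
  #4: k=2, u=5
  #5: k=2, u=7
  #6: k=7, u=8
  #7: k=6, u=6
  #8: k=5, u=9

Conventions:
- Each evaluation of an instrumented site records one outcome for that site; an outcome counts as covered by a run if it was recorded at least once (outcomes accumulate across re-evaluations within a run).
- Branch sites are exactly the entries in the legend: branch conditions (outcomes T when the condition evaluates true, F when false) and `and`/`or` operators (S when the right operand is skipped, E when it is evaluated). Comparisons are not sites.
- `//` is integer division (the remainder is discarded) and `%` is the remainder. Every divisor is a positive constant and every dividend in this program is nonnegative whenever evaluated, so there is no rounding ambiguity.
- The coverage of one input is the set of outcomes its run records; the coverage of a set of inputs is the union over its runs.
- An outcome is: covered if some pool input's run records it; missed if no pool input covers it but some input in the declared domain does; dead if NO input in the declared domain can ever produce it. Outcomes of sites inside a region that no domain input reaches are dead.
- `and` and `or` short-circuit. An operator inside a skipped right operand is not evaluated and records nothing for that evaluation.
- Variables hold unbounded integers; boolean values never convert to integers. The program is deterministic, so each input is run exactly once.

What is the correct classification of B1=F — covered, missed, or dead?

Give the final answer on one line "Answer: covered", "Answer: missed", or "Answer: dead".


no pool input records B1=F
but domain input (k=6, u=7) does record it -> reachable, so missed
Answer: missed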